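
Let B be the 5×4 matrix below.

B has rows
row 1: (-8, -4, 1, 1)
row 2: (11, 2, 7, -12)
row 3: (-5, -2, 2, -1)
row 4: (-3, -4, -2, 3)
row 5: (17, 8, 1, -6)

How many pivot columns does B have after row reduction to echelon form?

Row reduce to echelon form.
R2 ← R2 + (11/8)·R1: [0, -7/2, 67/8, -85/8]
R3 ← R3 − (5/8)·R1: [0, 1/2, 11/8, -13/8]
R4 ← R4 − (3/8)·R1: [0, -5/2, -19/8, 21/8]
R5 ← R5 + (17/8)·R1: [0, -1/2, 25/8, -31/8]
R3 ← R3 + (1/7)·R2: [0, 0, 18/7, -22/7]
R4 ← R4 − (5/7)·R2: [0, 0, -117/14, 143/14]
R5 ← R5 − (1/7)·R2: [0, 0, 27/14, -33/14]
R4 ← R4 + (13/4)·R3: [0, 0, 0, 0]
R5 ← R5 − (3/4)·R3: [0, 0, 0, 0]
Echelon form has 3 nonzero rows, so rank(B) = 3.
Each nonzero row contributes one pivot column: 3 pivot columns.

3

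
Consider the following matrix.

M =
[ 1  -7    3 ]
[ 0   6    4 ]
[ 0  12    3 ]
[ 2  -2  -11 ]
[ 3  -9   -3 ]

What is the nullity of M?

Row reduce to echelon form.
R4 ← R4 − (2)·R1: [0, 12, -17]
R5 ← R5 − (3)·R1: [0, 12, -12]
R3 ← R3 − (2)·R2: [0, 0, -5]
R4 ← R4 − (2)·R2: [0, 0, -25]
R5 ← R5 − (2)·R2: [0, 0, -20]
R4 ← R4 − (5)·R3: [0, 0, 0]
R5 ← R5 − (4)·R3: [0, 0, 0]
3 nonzero rows, so rank(M) = 3.
M has 3 columns; by rank–nullity, nullity = 3 − 3 = 0.

0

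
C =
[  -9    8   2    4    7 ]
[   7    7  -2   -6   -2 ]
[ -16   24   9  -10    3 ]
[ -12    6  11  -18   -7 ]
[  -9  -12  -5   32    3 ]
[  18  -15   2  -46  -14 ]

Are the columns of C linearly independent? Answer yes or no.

yes

Row reduce C to echelon form.
R2 ← R2 + (7/9)·R1: [0, 119/9, -4/9, -26/9, 31/9]
R3 ← R3 − (16/9)·R1: [0, 88/9, 49/9, -154/9, -85/9]
R4 ← R4 − (4/3)·R1: [0, -14/3, 25/3, -70/3, -49/3]
R5 ← R5 − R1: [0, -20, -7, 28, -4]
R6 ← R6 + (2)·R1: [0, 1, 6, -38, 0]
R3 ← R3 − (88/119)·R2: [0, 0, 687/119, -1782/119, -1427/119]
R4 ← R4 + (6/17)·R2: [0, 0, 139/17, -414/17, -257/17]
R5 ← R5 + (180/119)·R2: [0, 0, -913/119, 2812/119, 144/119]
R6 ← R6 − (9/119)·R2: [0, 0, 718/119, -4496/119, -31/119]
R4 ← R4 − (973/687)·R3: [0, 0, 0, -720/229, 1282/687]
R5 ← R5 + (913/687)·R3: [0, 0, 0, 854/229, -10117/687]
R6 ← R6 − (718/687)·R3: [0, 0, 0, -5068/229, 8431/687]
R5 ← R5 + (427/360)·R4: [0, 0, 0, 0, -6757/540]
R6 ← R6 − (1267/180)·R4: [0, 0, 0, 0, -233/270]
R6 ← R6 − (2/29)·R5: [0, 0, 0, 0, 0]
5 pivots among 5 columns.
Every column is a pivot column, so the columns are linearly independent.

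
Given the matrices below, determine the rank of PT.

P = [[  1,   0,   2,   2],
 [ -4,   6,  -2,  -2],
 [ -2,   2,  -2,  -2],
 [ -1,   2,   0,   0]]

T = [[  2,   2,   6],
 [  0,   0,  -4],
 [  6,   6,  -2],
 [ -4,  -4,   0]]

2

First compute PT:
[[  6,   6,   2],
 [-12, -12, -44],
 [ -8,  -8, -16],
 [ -2,  -2, -14]]
Now row reduce the product.
R2 ← R2 + (2)·R1: [0, 0, -40]
R3 ← R3 + (4/3)·R1: [0, 0, -40/3]
R4 ← R4 + (1/3)·R1: [0, 0, -40/3]
R3 ← R3 − (1/3)·R2: [0, 0, 0]
R4 ← R4 − (1/3)·R2: [0, 0, 0]
2 nonzero rows, so rank(PT) = 2.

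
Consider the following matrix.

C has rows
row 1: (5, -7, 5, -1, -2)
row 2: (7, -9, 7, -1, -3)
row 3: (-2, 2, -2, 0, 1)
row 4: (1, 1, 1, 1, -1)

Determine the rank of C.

2

Row reduce to echelon form.
R2 ← R2 − (7/5)·R1: [0, 4/5, 0, 2/5, -1/5]
R3 ← R3 + (2/5)·R1: [0, -4/5, 0, -2/5, 1/5]
R4 ← R4 − (1/5)·R1: [0, 12/5, 0, 6/5, -3/5]
R3 ← R3 + R2: [0, 0, 0, 0, 0]
R4 ← R4 − (3)·R2: [0, 0, 0, 0, 0]
Echelon form has 2 nonzero rows, so rank(C) = 2.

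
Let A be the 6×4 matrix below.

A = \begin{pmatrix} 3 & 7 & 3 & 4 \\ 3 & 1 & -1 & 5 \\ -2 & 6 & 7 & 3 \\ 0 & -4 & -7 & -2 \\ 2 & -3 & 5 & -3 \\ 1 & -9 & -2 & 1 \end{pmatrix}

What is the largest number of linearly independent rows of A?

Row reduce to echelon form.
R2 ← R2 − R1: [0, -6, -4, 1]
R3 ← R3 + (2/3)·R1: [0, 32/3, 9, 17/3]
R5 ← R5 − (2/3)·R1: [0, -23/3, 3, -17/3]
R6 ← R6 − (1/3)·R1: [0, -34/3, -3, -1/3]
R3 ← R3 + (16/9)·R2: [0, 0, 17/9, 67/9]
R4 ← R4 − (2/3)·R2: [0, 0, -13/3, -8/3]
R5 ← R5 − (23/18)·R2: [0, 0, 73/9, -125/18]
R6 ← R6 − (17/9)·R2: [0, 0, 41/9, -20/9]
R4 ← R4 + (39/17)·R3: [0, 0, 0, 245/17]
R5 ← R5 − (73/17)·R3: [0, 0, 0, -1323/34]
R6 ← R6 − (41/17)·R3: [0, 0, 0, -343/17]
R5 ← R5 + (27/10)·R4: [0, 0, 0, 0]
R6 ← R6 + (7/5)·R4: [0, 0, 0, 0]
Echelon form has 4 nonzero rows, so rank(A) = 4.
The rank gives the maximum number of linearly independent rows: 4.

4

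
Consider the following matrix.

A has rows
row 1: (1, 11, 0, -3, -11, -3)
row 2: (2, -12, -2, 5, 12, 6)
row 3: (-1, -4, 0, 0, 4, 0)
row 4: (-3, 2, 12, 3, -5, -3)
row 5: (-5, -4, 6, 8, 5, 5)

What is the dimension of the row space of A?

4

Row reduce to echelon form.
R2 ← R2 − (2)·R1: [0, -34, -2, 11, 34, 12]
R3 ← R3 + R1: [0, 7, 0, -3, -7, -3]
R4 ← R4 + (3)·R1: [0, 35, 12, -6, -38, -12]
R5 ← R5 + (5)·R1: [0, 51, 6, -7, -50, -10]
R3 ← R3 + (7/34)·R2: [0, 0, -7/17, -25/34, 0, -9/17]
R4 ← R4 + (35/34)·R2: [0, 0, 169/17, 181/34, -3, 6/17]
R5 ← R5 + (3/2)·R2: [0, 0, 3, 19/2, 1, 8]
R4 ← R4 + (169/7)·R3: [0, 0, 0, -87/7, -3, -87/7]
R5 ← R5 + (51/7)·R3: [0, 0, 0, 29/7, 1, 29/7]
R5 ← R5 + (1/3)·R4: [0, 0, 0, 0, 0, 0]
Echelon form has 4 nonzero rows, so rank(A) = 4.
The row space has dimension equal to the rank: 4.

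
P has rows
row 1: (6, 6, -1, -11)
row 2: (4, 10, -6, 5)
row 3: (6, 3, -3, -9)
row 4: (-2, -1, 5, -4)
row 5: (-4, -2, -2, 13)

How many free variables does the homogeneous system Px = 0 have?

1

Row reduce to echelon form.
R2 ← R2 − (2/3)·R1: [0, 6, -16/3, 37/3]
R3 ← R3 − R1: [0, -3, -2, 2]
R4 ← R4 + (1/3)·R1: [0, 1, 14/3, -23/3]
R5 ← R5 + (2/3)·R1: [0, 2, -8/3, 17/3]
R3 ← R3 + (1/2)·R2: [0, 0, -14/3, 49/6]
R4 ← R4 − (1/6)·R2: [0, 0, 50/9, -175/18]
R5 ← R5 − (1/3)·R2: [0, 0, -8/9, 14/9]
R4 ← R4 + (25/21)·R3: [0, 0, 0, 0]
R5 ← R5 − (4/21)·R3: [0, 0, 0, 0]
3 nonzero rows, so rank(P) = 3.
P has 4 columns; by rank–nullity, nullity = 4 − 3 = 1.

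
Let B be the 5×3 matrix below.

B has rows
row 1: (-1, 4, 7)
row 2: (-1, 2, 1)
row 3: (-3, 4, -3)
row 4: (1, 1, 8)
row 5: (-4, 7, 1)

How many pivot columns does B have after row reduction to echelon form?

2

Row reduce to echelon form.
R2 ← R2 − R1: [0, -2, -6]
R3 ← R3 − (3)·R1: [0, -8, -24]
R4 ← R4 + R1: [0, 5, 15]
R5 ← R5 − (4)·R1: [0, -9, -27]
R3 ← R3 − (4)·R2: [0, 0, 0]
R4 ← R4 + (5/2)·R2: [0, 0, 0]
R5 ← R5 − (9/2)·R2: [0, 0, 0]
Echelon form has 2 nonzero rows, so rank(B) = 2.
Each nonzero row contributes one pivot column: 2 pivot columns.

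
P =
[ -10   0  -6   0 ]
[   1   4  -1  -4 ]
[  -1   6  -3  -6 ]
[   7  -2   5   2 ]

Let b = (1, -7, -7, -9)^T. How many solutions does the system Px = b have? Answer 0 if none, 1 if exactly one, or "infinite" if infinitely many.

Row reduce the augmented matrix [P | b].
R2 ← R2 + (1/10)·R1: [0, 4, -8/5, -4, -69/10]
R3 ← R3 − (1/10)·R1: [0, 6, -12/5, -6, -71/10]
R4 ← R4 + (7/10)·R1: [0, -2, 4/5, 2, -83/10]
R3 ← R3 − (3/2)·R2: [0, 0, 0, 0, 13/4]
R4 ← R4 + (1/2)·R2: [0, 0, 0, 0, -47/4]
R4 ← R4 + (47/13)·R3: [0, 0, 0, 0, 0]
The echelon form has 3 nonzero rows; the last pivot sits in the augmented column, so rank(P) = 2 but rank([P|b]) = 3.
Since the ranks differ, the system is inconsistent.
It has no solutions.

0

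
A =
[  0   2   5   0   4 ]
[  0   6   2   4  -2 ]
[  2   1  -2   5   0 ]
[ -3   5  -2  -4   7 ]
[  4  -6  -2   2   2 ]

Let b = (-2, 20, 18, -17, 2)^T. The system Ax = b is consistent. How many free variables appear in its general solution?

Row reduce the augmented matrix [A | b].
Swap R1 ↔ R3
R4 ← R4 + (3/2)·R1: [0, 13/2, -5, 7/2, 7, 10]
R5 ← R5 − (2)·R1: [0, -8, 2, -8, 2, -34]
R3 ← R3 − (1/3)·R2: [0, 0, 13/3, -4/3, 14/3, -26/3]
R4 ← R4 − (13/12)·R2: [0, 0, -43/6, -5/6, 55/6, -35/3]
R5 ← R5 + (4/3)·R2: [0, 0, 14/3, -8/3, -2/3, -22/3]
R4 ← R4 + (43/26)·R3: [0, 0, 0, -79/26, 439/26, -26]
R5 ← R5 − (14/13)·R3: [0, 0, 0, -16/13, -74/13, 2]
R5 ← R5 − (32/79)·R4: [0, 0, 0, 0, -990/79, 990/79]
The echelon form has 5 nonzero rows, and every pivot lies in the first 5 columns, so rank(A) = rank([A|b]) = 5.
The system is consistent.
Free variables = (unknowns) − (rank) = 5 − 5 = 0.

0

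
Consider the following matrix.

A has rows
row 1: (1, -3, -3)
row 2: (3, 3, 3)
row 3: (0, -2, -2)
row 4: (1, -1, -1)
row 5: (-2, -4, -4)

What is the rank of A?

Row reduce to echelon form.
R2 ← R2 − (3)·R1: [0, 12, 12]
R4 ← R4 − R1: [0, 2, 2]
R5 ← R5 + (2)·R1: [0, -10, -10]
R3 ← R3 + (1/6)·R2: [0, 0, 0]
R4 ← R4 − (1/6)·R2: [0, 0, 0]
R5 ← R5 + (5/6)·R2: [0, 0, 0]
Echelon form has 2 nonzero rows, so rank(A) = 2.

2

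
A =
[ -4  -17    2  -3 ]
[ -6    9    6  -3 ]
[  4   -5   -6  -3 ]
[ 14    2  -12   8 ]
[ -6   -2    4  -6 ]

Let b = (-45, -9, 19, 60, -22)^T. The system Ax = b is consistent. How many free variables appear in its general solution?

1

Row reduce the augmented matrix [A | b].
R2 ← R2 − (3/2)·R1: [0, 69/2, 3, 3/2, 117/2]
R3 ← R3 + R1: [0, -22, -4, -6, -26]
R4 ← R4 + (7/2)·R1: [0, -115/2, -5, -5/2, -195/2]
R5 ← R5 − (3/2)·R1: [0, 47/2, 1, -3/2, 91/2]
R3 ← R3 + (44/69)·R2: [0, 0, -48/23, -116/23, 260/23]
R4 ← R4 + (5/3)·R2: [0, 0, 0, 0, 0]
R5 ← R5 − (47/69)·R2: [0, 0, -24/23, -58/23, 130/23]
R5 ← R5 − (1/2)·R3: [0, 0, 0, 0, 0]
The echelon form has 3 nonzero rows, and every pivot lies in the first 4 columns, so rank(A) = rank([A|b]) = 3.
The system is consistent.
Free variables = (unknowns) − (rank) = 4 − 3 = 1.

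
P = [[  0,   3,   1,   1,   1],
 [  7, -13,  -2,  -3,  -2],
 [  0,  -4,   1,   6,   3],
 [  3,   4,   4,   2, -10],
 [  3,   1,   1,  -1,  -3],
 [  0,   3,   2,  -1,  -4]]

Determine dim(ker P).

0

Row reduce to echelon form.
Swap R1 ↔ R2
R4 ← R4 − (3/7)·R1: [0, 67/7, 34/7, 23/7, -64/7]
R5 ← R5 − (3/7)·R1: [0, 46/7, 13/7, 2/7, -15/7]
R3 ← R3 + (4/3)·R2: [0, 0, 7/3, 22/3, 13/3]
R4 ← R4 − (67/21)·R2: [0, 0, 5/3, 2/21, -37/3]
R5 ← R5 − (46/21)·R2: [0, 0, -1/3, -40/21, -13/3]
R6 ← R6 − R2: [0, 0, 1, -2, -5]
R4 ← R4 − (5/7)·R3: [0, 0, 0, -36/7, -108/7]
R5 ← R5 + (1/7)·R3: [0, 0, 0, -6/7, -26/7]
R6 ← R6 − (3/7)·R3: [0, 0, 0, -36/7, -48/7]
R5 ← R5 − (1/6)·R4: [0, 0, 0, 0, -8/7]
R6 ← R6 − R4: [0, 0, 0, 0, 60/7]
R6 ← R6 + (15/2)·R5: [0, 0, 0, 0, 0]
5 nonzero rows, so rank(P) = 5.
P has 5 columns; by rank–nullity, nullity = 5 − 5 = 0.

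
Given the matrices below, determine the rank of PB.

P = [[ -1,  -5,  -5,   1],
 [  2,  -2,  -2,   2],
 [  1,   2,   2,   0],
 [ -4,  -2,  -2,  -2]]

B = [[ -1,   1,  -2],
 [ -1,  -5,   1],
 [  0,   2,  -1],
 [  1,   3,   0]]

2

First compute PB:
[[  7,  17,   2],
 [  2,  14,  -4],
 [ -3,  -5,  -2],
 [  4,  -4,   8]]
Now row reduce the product.
R2 ← R2 − (2/7)·R1: [0, 64/7, -32/7]
R3 ← R3 + (3/7)·R1: [0, 16/7, -8/7]
R4 ← R4 − (4/7)·R1: [0, -96/7, 48/7]
R3 ← R3 − (1/4)·R2: [0, 0, 0]
R4 ← R4 + (3/2)·R2: [0, 0, 0]
2 nonzero rows, so rank(PB) = 2.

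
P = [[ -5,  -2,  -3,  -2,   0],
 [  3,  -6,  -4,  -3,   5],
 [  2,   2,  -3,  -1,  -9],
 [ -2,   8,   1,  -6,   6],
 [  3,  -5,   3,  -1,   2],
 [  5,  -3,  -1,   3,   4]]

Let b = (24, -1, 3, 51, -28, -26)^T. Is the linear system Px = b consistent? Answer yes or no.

yes

Row reduce the augmented matrix [P | b].
R2 ← R2 + (3/5)·R1: [0, -36/5, -29/5, -21/5, 5, 67/5]
R3 ← R3 + (2/5)·R1: [0, 6/5, -21/5, -9/5, -9, 63/5]
R4 ← R4 − (2/5)·R1: [0, 44/5, 11/5, -26/5, 6, 207/5]
R5 ← R5 + (3/5)·R1: [0, -31/5, 6/5, -11/5, 2, -68/5]
R6 ← R6 + R1: [0, -5, -4, 1, 4, -2]
R3 ← R3 + (1/6)·R2: [0, 0, -31/6, -5/2, -49/6, 89/6]
R4 ← R4 + (11/9)·R2: [0, 0, -44/9, -31/3, 109/9, 520/9]
R5 ← R5 − (31/36)·R2: [0, 0, 223/36, 17/12, -83/36, -905/36]
R6 ← R6 − (25/36)·R2: [0, 0, 1/36, 47/12, 19/36, -407/36]
R4 ← R4 − (88/93)·R3: [0, 0, 0, -247/31, 615/31, 1356/31]
R5 ← R5 + (223/186)·R3: [0, 0, 0, -49/31, -375/31, -228/31]
R6 ← R6 + (1/186)·R3: [0, 0, 0, 121/31, 15/31, -348/31]
R5 ← R5 − (49/247)·R4: [0, 0, 0, 0, -3960/247, -3960/247]
R6 ← R6 + (121/247)·R4: [0, 0, 0, 0, 2520/247, 2520/247]
R6 ← R6 + (7/11)·R5: [0, 0, 0, 0, 0, 0]
The echelon form has 5 nonzero rows, and every pivot lies in the first 5 columns, so rank(P) = rank([P|b]) = 5.
The system is consistent.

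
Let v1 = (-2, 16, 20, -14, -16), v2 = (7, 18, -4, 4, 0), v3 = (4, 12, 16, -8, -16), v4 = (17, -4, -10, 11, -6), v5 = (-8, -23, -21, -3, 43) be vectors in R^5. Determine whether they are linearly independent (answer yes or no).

yes

Form the matrix with these vectors as rows and row reduce.
R2 ← R2 + (7/2)·R1: [0, 74, 66, -45, -56]
R3 ← R3 + (2)·R1: [0, 44, 56, -36, -48]
R4 ← R4 + (17/2)·R1: [0, 132, 160, -108, -142]
R5 ← R5 − (4)·R1: [0, -87, -101, 53, 107]
R3 ← R3 − (22/37)·R2: [0, 0, 620/37, -342/37, -544/37]
R4 ← R4 − (66/37)·R2: [0, 0, 1564/37, -1026/37, -1558/37]
R5 ← R5 + (87/74)·R2: [0, 0, -866/37, 7/74, 1523/37]
R4 ← R4 − (391/155)·R3: [0, 0, 0, -684/155, -778/155]
R5 ← R5 + (433/310)·R3: [0, 0, 0, -3973/310, 3197/155]
R5 ← R5 − (3973/1368)·R4: [0, 0, 0, 0, 24079/684]
5 nonzero rows, so the 5 vectors span a space of dimension 5.
Since 5 = 5, the vectors are linearly independent.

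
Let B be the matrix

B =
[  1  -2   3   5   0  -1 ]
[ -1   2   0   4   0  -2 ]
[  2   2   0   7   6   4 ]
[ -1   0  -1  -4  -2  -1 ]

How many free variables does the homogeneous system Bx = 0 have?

3

Row reduce to echelon form.
R2 ← R2 + R1: [0, 0, 3, 9, 0, -3]
R3 ← R3 − (2)·R1: [0, 6, -6, -3, 6, 6]
R4 ← R4 + R1: [0, -2, 2, 1, -2, -2]
Swap R2 ↔ R3
R4 ← R4 + (1/3)·R2: [0, 0, 0, 0, 0, 0]
3 nonzero rows, so rank(B) = 3.
B has 6 columns; by rank–nullity, nullity = 6 − 3 = 3.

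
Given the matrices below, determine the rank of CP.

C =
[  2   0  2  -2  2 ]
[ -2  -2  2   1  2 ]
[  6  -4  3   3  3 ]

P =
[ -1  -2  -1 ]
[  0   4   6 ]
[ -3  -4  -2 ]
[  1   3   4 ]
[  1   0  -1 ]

3

First compute CP:
[[ -8, -18, -16],
 [ -1,  -9, -12],
 [ -9, -31, -27]]
Now row reduce the product.
R2 ← R2 − (1/8)·R1: [0, -27/4, -10]
R3 ← R3 − (9/8)·R1: [0, -43/4, -9]
R3 ← R3 − (43/27)·R2: [0, 0, 187/27]
3 nonzero rows, so rank(CP) = 3.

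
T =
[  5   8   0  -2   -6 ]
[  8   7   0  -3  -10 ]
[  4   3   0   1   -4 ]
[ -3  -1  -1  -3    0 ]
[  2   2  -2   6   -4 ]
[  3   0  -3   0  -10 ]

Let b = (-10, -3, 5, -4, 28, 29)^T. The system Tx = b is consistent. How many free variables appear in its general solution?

1

Row reduce the augmented matrix [T | b].
R2 ← R2 − (8/5)·R1: [0, -29/5, 0, 1/5, -2/5, 13]
R3 ← R3 − (4/5)·R1: [0, -17/5, 0, 13/5, 4/5, 13]
R4 ← R4 + (3/5)·R1: [0, 19/5, -1, -21/5, -18/5, -10]
R5 ← R5 − (2/5)·R1: [0, -6/5, -2, 34/5, -8/5, 32]
R6 ← R6 − (3/5)·R1: [0, -24/5, -3, 6/5, -32/5, 35]
R3 ← R3 − (17/29)·R2: [0, 0, 0, 72/29, 30/29, 156/29]
R4 ← R4 + (19/29)·R2: [0, 0, -1, -118/29, -112/29, -43/29]
R5 ← R5 − (6/29)·R2: [0, 0, -2, 196/29, -44/29, 850/29]
R6 ← R6 − (24/29)·R2: [0, 0, -3, 30/29, -176/29, 703/29]
Swap R3 ↔ R4
R5 ← R5 − (2)·R3: [0, 0, 0, 432/29, 180/29, 936/29]
R6 ← R6 − (3)·R3: [0, 0, 0, 384/29, 160/29, 832/29]
R5 ← R5 − (6)·R4: [0, 0, 0, 0, 0, 0]
R6 ← R6 − (16/3)·R4: [0, 0, 0, 0, 0, 0]
The echelon form has 4 nonzero rows, and every pivot lies in the first 5 columns, so rank(T) = rank([T|b]) = 4.
The system is consistent.
Free variables = (unknowns) − (rank) = 5 − 4 = 1.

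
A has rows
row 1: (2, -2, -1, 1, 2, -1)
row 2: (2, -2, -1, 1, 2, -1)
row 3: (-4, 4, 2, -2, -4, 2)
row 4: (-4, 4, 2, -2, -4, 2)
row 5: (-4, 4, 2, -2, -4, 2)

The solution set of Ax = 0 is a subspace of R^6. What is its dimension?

Row reduce to echelon form.
R2 ← R2 − R1: [0, 0, 0, 0, 0, 0]
R3 ← R3 + (2)·R1: [0, 0, 0, 0, 0, 0]
R4 ← R4 + (2)·R1: [0, 0, 0, 0, 0, 0]
R5 ← R5 + (2)·R1: [0, 0, 0, 0, 0, 0]
1 nonzero row, so rank(A) = 1.
A has 6 columns; by rank–nullity, nullity = 6 − 1 = 5.

5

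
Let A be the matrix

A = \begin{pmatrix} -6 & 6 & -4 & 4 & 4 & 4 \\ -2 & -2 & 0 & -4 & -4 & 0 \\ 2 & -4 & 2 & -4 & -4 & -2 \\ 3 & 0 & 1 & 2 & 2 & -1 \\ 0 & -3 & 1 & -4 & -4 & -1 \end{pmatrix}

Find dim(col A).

2

Row reduce to echelon form.
R2 ← R2 − (1/3)·R1: [0, -4, 4/3, -16/3, -16/3, -4/3]
R3 ← R3 + (1/3)·R1: [0, -2, 2/3, -8/3, -8/3, -2/3]
R4 ← R4 + (1/2)·R1: [0, 3, -1, 4, 4, 1]
R3 ← R3 − (1/2)·R2: [0, 0, 0, 0, 0, 0]
R4 ← R4 + (3/4)·R2: [0, 0, 0, 0, 0, 0]
R5 ← R5 − (3/4)·R2: [0, 0, 0, 0, 0, 0]
Echelon form has 2 nonzero rows, so rank(A) = 2.
The column space has dimension equal to the rank: 2.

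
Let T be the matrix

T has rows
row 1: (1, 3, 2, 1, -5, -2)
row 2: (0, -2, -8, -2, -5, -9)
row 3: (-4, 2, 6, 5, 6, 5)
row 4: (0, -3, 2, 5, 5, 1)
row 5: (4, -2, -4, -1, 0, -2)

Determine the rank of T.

5

Row reduce to echelon form.
R3 ← R3 + (4)·R1: [0, 14, 14, 9, -14, -3]
R5 ← R5 − (4)·R1: [0, -14, -12, -5, 20, 6]
R3 ← R3 + (7)·R2: [0, 0, -42, -5, -49, -66]
R4 ← R4 − (3/2)·R2: [0, 0, 14, 8, 25/2, 29/2]
R5 ← R5 − (7)·R2: [0, 0, 44, 9, 55, 69]
R4 ← R4 + (1/3)·R3: [0, 0, 0, 19/3, -23/6, -15/2]
R5 ← R5 + (22/21)·R3: [0, 0, 0, 79/21, 11/3, -1/7]
R5 ← R5 − (79/133)·R4: [0, 0, 0, 0, 1581/266, 1147/266]
Echelon form has 5 nonzero rows, so rank(T) = 5.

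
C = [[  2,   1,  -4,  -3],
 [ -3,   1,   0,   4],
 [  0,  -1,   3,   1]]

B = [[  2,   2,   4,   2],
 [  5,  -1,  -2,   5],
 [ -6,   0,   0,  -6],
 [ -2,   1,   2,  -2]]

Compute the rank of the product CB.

First compute CB:
[[ 39,   0,   0,  39],
 [ -9,  -3,  -6,  -9],
 [-25,   2,   4, -25]]
Now row reduce the product.
R2 ← R2 + (3/13)·R1: [0, -3, -6, 0]
R3 ← R3 + (25/39)·R1: [0, 2, 4, 0]
R3 ← R3 + (2/3)·R2: [0, 0, 0, 0]
2 nonzero rows, so rank(CB) = 2.

2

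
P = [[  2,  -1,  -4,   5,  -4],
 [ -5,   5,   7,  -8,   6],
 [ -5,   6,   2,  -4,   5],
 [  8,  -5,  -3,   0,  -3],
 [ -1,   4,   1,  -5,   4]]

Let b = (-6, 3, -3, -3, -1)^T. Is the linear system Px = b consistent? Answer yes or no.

no

Row reduce the augmented matrix [P | b].
R2 ← R2 + (5/2)·R1: [0, 5/2, -3, 9/2, -4, -12]
R3 ← R3 + (5/2)·R1: [0, 7/2, -8, 17/2, -5, -18]
R4 ← R4 − (4)·R1: [0, -1, 13, -20, 13, 21]
R5 ← R5 + (1/2)·R1: [0, 7/2, -1, -5/2, 2, -4]
R3 ← R3 − (7/5)·R2: [0, 0, -19/5, 11/5, 3/5, -6/5]
R4 ← R4 + (2/5)·R2: [0, 0, 59/5, -91/5, 57/5, 81/5]
R5 ← R5 − (7/5)·R2: [0, 0, 16/5, -44/5, 38/5, 64/5]
R4 ← R4 + (59/19)·R3: [0, 0, 0, -216/19, 252/19, 237/19]
R5 ← R5 + (16/19)·R3: [0, 0, 0, -132/19, 154/19, 224/19]
R5 ← R5 − (11/18)·R4: [0, 0, 0, 0, 0, 25/6]
The echelon form has 5 nonzero rows; the last pivot sits in the augmented column, so rank(P) = 4 but rank([P|b]) = 5.
Since the ranks differ, the system is inconsistent.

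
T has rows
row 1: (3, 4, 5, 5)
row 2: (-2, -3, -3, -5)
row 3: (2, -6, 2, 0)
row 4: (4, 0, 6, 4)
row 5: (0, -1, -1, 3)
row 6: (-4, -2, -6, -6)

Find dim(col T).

3

Row reduce to echelon form.
R2 ← R2 + (2/3)·R1: [0, -1/3, 1/3, -5/3]
R3 ← R3 − (2/3)·R1: [0, -26/3, -4/3, -10/3]
R4 ← R4 − (4/3)·R1: [0, -16/3, -2/3, -8/3]
R6 ← R6 + (4/3)·R1: [0, 10/3, 2/3, 2/3]
R3 ← R3 − (26)·R2: [0, 0, -10, 40]
R4 ← R4 − (16)·R2: [0, 0, -6, 24]
R5 ← R5 − (3)·R2: [0, 0, -2, 8]
R6 ← R6 + (10)·R2: [0, 0, 4, -16]
R4 ← R4 − (3/5)·R3: [0, 0, 0, 0]
R5 ← R5 − (1/5)·R3: [0, 0, 0, 0]
R6 ← R6 + (2/5)·R3: [0, 0, 0, 0]
Echelon form has 3 nonzero rows, so rank(T) = 3.
The column space has dimension equal to the rank: 3.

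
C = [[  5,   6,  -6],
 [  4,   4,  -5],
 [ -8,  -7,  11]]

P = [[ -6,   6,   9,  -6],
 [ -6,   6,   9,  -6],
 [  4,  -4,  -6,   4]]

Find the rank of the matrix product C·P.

First compute CP:
[[-90,  90, 135, -90],
 [-68,  68, 102, -68],
 [134, -134, -201, 134]]
Now row reduce the product.
R2 ← R2 − (34/45)·R1: [0, 0, 0, 0]
R3 ← R3 + (67/45)·R1: [0, 0, 0, 0]
1 nonzero row, so rank(CP) = 1.

1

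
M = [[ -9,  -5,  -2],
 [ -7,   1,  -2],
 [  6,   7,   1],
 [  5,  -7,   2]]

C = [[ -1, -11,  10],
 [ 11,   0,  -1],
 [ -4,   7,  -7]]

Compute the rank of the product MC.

2

First compute MC:
[[-38,  85, -71],
 [ 26,  63, -57],
 [ 67, -59,  46],
 [-90, -41,  43]]
Now row reduce the product.
R2 ← R2 + (13/19)·R1: [0, 2302/19, -2006/19]
R3 ← R3 + (67/38)·R1: [0, 3453/38, -3009/38]
R4 ← R4 − (45/19)·R1: [0, -4604/19, 4012/19]
R3 ← R3 − (3/4)·R2: [0, 0, 0]
R4 ← R4 + (2)·R2: [0, 0, 0]
2 nonzero rows, so rank(MC) = 2.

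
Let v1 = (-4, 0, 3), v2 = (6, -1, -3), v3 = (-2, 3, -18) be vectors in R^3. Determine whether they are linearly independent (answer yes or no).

Form the matrix with these vectors as rows and row reduce.
R2 ← R2 + (3/2)·R1: [0, -1, 3/2]
R3 ← R3 − (1/2)·R1: [0, 3, -39/2]
R3 ← R3 + (3)·R2: [0, 0, -15]
3 nonzero rows, so the 3 vectors span a space of dimension 3.
Since 3 = 3, the vectors are linearly independent.

yes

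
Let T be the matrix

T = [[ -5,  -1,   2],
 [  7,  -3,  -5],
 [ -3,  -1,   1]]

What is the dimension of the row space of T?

Row reduce to echelon form.
R2 ← R2 + (7/5)·R1: [0, -22/5, -11/5]
R3 ← R3 − (3/5)·R1: [0, -2/5, -1/5]
R3 ← R3 − (1/11)·R2: [0, 0, 0]
Echelon form has 2 nonzero rows, so rank(T) = 2.
The row space has dimension equal to the rank: 2.

2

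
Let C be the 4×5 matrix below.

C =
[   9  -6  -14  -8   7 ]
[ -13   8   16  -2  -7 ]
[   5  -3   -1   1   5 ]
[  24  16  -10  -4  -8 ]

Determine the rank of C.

Row reduce to echelon form.
R2 ← R2 + (13/9)·R1: [0, -2/3, -38/9, -122/9, 28/9]
R3 ← R3 − (5/9)·R1: [0, 1/3, 61/9, 49/9, 10/9]
R4 ← R4 − (8/3)·R1: [0, 32, 82/3, 52/3, -80/3]
R3 ← R3 + (1/2)·R2: [0, 0, 14/3, -4/3, 8/3]
R4 ← R4 + (48)·R2: [0, 0, -526/3, -1900/3, 368/3]
R4 ← R4 + (263/7)·R3: [0, 0, 0, -4784/7, 1560/7]
Echelon form has 4 nonzero rows, so rank(C) = 4.

4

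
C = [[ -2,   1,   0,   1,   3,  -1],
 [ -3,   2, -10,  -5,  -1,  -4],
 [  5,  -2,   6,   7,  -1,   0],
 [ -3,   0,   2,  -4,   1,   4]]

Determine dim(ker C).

2

Row reduce to echelon form.
R2 ← R2 − (3/2)·R1: [0, 1/2, -10, -13/2, -11/2, -5/2]
R3 ← R3 + (5/2)·R1: [0, 1/2, 6, 19/2, 13/2, -5/2]
R4 ← R4 − (3/2)·R1: [0, -3/2, 2, -11/2, -7/2, 11/2]
R3 ← R3 − R2: [0, 0, 16, 16, 12, 0]
R4 ← R4 + (3)·R2: [0, 0, -28, -25, -20, -2]
R4 ← R4 + (7/4)·R3: [0, 0, 0, 3, 1, -2]
4 nonzero rows, so rank(C) = 4.
C has 6 columns; by rank–nullity, nullity = 6 − 4 = 2.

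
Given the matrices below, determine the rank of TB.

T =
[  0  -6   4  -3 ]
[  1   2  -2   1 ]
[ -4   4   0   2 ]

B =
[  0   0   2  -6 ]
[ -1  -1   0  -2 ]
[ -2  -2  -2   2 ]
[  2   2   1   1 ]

2

First compute TB:
[[ -8,  -8, -11,  17],
 [  4,   4,   7, -13],
 [  0,   0,  -6,  18]]
Now row reduce the product.
R2 ← R2 + (1/2)·R1: [0, 0, 3/2, -9/2]
R3 ← R3 + (4)·R2: [0, 0, 0, 0]
2 nonzero rows, so rank(TB) = 2.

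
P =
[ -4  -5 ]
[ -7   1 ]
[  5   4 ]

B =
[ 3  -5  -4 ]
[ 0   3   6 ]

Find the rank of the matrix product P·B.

First compute PB:
[[-12,   5, -14],
 [-21,  38,  34],
 [ 15, -13,   4]]
Now row reduce the product.
R2 ← R2 − (7/4)·R1: [0, 117/4, 117/2]
R3 ← R3 + (5/4)·R1: [0, -27/4, -27/2]
R3 ← R3 + (3/13)·R2: [0, 0, 0]
2 nonzero rows, so rank(PB) = 2.

2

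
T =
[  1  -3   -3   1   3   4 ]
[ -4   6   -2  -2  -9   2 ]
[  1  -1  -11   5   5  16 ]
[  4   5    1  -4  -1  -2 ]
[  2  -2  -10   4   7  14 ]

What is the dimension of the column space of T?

5

Row reduce to echelon form.
R2 ← R2 + (4)·R1: [0, -6, -14, 2, 3, 18]
R3 ← R3 − R1: [0, 2, -8, 4, 2, 12]
R4 ← R4 − (4)·R1: [0, 17, 13, -8, -13, -18]
R5 ← R5 − (2)·R1: [0, 4, -4, 2, 1, 6]
R3 ← R3 + (1/3)·R2: [0, 0, -38/3, 14/3, 3, 18]
R4 ← R4 + (17/6)·R2: [0, 0, -80/3, -7/3, -9/2, 33]
R5 ← R5 + (2/3)·R2: [0, 0, -40/3, 10/3, 3, 18]
R4 ← R4 − (40/19)·R3: [0, 0, 0, -231/19, -411/38, -93/19]
R5 ← R5 − (20/19)·R3: [0, 0, 0, -30/19, -3/19, -18/19]
R5 ← R5 − (10/77)·R4: [0, 0, 0, 0, 96/77, -24/77]
Echelon form has 5 nonzero rows, so rank(T) = 5.
The column space has dimension equal to the rank: 5.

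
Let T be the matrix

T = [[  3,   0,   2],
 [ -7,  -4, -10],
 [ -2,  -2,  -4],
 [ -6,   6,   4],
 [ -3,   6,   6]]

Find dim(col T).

2

Row reduce to echelon form.
R2 ← R2 + (7/3)·R1: [0, -4, -16/3]
R3 ← R3 + (2/3)·R1: [0, -2, -8/3]
R4 ← R4 + (2)·R1: [0, 6, 8]
R5 ← R5 + R1: [0, 6, 8]
R3 ← R3 − (1/2)·R2: [0, 0, 0]
R4 ← R4 + (3/2)·R2: [0, 0, 0]
R5 ← R5 + (3/2)·R2: [0, 0, 0]
Echelon form has 2 nonzero rows, so rank(T) = 2.
The column space has dimension equal to the rank: 2.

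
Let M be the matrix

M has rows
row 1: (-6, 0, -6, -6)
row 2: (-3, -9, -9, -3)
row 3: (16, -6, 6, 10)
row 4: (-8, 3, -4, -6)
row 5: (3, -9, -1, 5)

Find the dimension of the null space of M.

1

Row reduce to echelon form.
R2 ← R2 − (1/2)·R1: [0, -9, -6, 0]
R3 ← R3 + (8/3)·R1: [0, -6, -10, -6]
R4 ← R4 − (4/3)·R1: [0, 3, 4, 2]
R5 ← R5 + (1/2)·R1: [0, -9, -4, 2]
R3 ← R3 − (2/3)·R2: [0, 0, -6, -6]
R4 ← R4 + (1/3)·R2: [0, 0, 2, 2]
R5 ← R5 − R2: [0, 0, 2, 2]
R4 ← R4 + (1/3)·R3: [0, 0, 0, 0]
R5 ← R5 + (1/3)·R3: [0, 0, 0, 0]
3 nonzero rows, so rank(M) = 3.
M has 4 columns; by rank–nullity, nullity = 4 − 3 = 1.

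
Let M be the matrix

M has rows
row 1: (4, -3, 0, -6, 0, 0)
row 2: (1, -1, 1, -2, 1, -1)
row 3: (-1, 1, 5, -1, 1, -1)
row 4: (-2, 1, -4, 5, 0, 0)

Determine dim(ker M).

3

Row reduce to echelon form.
R2 ← R2 − (1/4)·R1: [0, -1/4, 1, -1/2, 1, -1]
R3 ← R3 + (1/4)·R1: [0, 1/4, 5, -5/2, 1, -1]
R4 ← R4 + (1/2)·R1: [0, -1/2, -4, 2, 0, 0]
R3 ← R3 + R2: [0, 0, 6, -3, 2, -2]
R4 ← R4 − (2)·R2: [0, 0, -6, 3, -2, 2]
R4 ← R4 + R3: [0, 0, 0, 0, 0, 0]
3 nonzero rows, so rank(M) = 3.
M has 6 columns; by rank–nullity, nullity = 6 − 3 = 3.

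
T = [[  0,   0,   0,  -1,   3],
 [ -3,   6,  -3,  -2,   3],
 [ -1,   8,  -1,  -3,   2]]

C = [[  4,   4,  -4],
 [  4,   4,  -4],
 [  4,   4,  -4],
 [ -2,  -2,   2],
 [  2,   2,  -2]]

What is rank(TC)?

1

First compute TC:
[[  8,   8,  -8],
 [ 10,  10, -10],
 [ 34,  34, -34]]
Now row reduce the product.
R2 ← R2 − (5/4)·R1: [0, 0, 0]
R3 ← R3 − (17/4)·R1: [0, 0, 0]
1 nonzero row, so rank(TC) = 1.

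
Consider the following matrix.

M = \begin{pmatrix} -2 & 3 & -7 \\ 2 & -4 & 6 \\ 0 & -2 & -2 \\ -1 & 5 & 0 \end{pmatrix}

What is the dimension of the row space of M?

Row reduce to echelon form.
R2 ← R2 + R1: [0, -1, -1]
R4 ← R4 − (1/2)·R1: [0, 7/2, 7/2]
R3 ← R3 − (2)·R2: [0, 0, 0]
R4 ← R4 + (7/2)·R2: [0, 0, 0]
Echelon form has 2 nonzero rows, so rank(M) = 2.
The row space has dimension equal to the rank: 2.

2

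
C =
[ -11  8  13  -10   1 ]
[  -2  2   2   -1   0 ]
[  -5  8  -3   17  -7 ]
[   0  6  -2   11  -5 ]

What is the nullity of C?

Row reduce to echelon form.
R2 ← R2 − (2/11)·R1: [0, 6/11, -4/11, 9/11, -2/11]
R3 ← R3 − (5/11)·R1: [0, 48/11, -98/11, 237/11, -82/11]
R3 ← R3 − (8)·R2: [0, 0, -6, 15, -6]
R4 ← R4 − (11)·R2: [0, 0, 2, 2, -3]
R4 ← R4 + (1/3)·R3: [0, 0, 0, 7, -5]
4 nonzero rows, so rank(C) = 4.
C has 5 columns; by rank–nullity, nullity = 5 − 4 = 1.

1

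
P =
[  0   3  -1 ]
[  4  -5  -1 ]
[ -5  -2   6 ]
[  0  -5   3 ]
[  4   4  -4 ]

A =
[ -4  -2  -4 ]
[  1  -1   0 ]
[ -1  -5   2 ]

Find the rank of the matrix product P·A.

3

First compute PA:
[[  4,   2,  -2],
 [-20,   2, -18],
 [ 12, -18,  32],
 [ -8, -10,   6],
 [ -8,   8, -24]]
Now row reduce the product.
R2 ← R2 + (5)·R1: [0, 12, -28]
R3 ← R3 − (3)·R1: [0, -24, 38]
R4 ← R4 + (2)·R1: [0, -6, 2]
R5 ← R5 + (2)·R1: [0, 12, -28]
R3 ← R3 + (2)·R2: [0, 0, -18]
R4 ← R4 + (1/2)·R2: [0, 0, -12]
R5 ← R5 − R2: [0, 0, 0]
R4 ← R4 − (2/3)·R3: [0, 0, 0]
3 nonzero rows, so rank(PA) = 3.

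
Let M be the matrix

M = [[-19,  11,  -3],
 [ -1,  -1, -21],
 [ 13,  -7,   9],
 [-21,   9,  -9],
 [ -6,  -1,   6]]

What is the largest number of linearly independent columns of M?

3

Row reduce to echelon form.
R2 ← R2 − (1/19)·R1: [0, -30/19, -396/19]
R3 ← R3 + (13/19)·R1: [0, 10/19, 132/19]
R4 ← R4 − (21/19)·R1: [0, -60/19, -108/19]
R5 ← R5 − (6/19)·R1: [0, -85/19, 132/19]
R3 ← R3 + (1/3)·R2: [0, 0, 0]
R4 ← R4 − (2)·R2: [0, 0, 36]
R5 ← R5 − (17/6)·R2: [0, 0, 66]
Swap R3 ↔ R4
R5 ← R5 − (11/6)·R3: [0, 0, 0]
Echelon form has 3 nonzero rows, so rank(M) = 3.
The rank gives the maximum number of linearly independent columns: 3.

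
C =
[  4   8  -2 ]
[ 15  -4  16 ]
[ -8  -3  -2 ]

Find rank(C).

Row reduce to echelon form.
R2 ← R2 − (15/4)·R1: [0, -34, 47/2]
R3 ← R3 + (2)·R1: [0, 13, -6]
R3 ← R3 + (13/34)·R2: [0, 0, 203/68]
Echelon form has 3 nonzero rows, so rank(C) = 3.

3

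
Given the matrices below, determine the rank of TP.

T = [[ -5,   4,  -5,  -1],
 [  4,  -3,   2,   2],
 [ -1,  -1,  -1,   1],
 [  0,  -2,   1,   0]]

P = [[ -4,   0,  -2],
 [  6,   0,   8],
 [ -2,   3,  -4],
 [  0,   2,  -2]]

First compute TP:
[[ 54, -17,  64],
 [-38,  10, -44],
 [  0,  -1,  -4],
 [-14,   3, -20]]
Now row reduce the product.
R2 ← R2 + (19/27)·R1: [0, -53/27, 28/27]
R4 ← R4 + (7/27)·R1: [0, -38/27, -92/27]
R3 ← R3 − (27/53)·R2: [0, 0, -240/53]
R4 ← R4 − (38/53)·R2: [0, 0, -220/53]
R4 ← R4 − (11/12)·R3: [0, 0, 0]
3 nonzero rows, so rank(TP) = 3.

3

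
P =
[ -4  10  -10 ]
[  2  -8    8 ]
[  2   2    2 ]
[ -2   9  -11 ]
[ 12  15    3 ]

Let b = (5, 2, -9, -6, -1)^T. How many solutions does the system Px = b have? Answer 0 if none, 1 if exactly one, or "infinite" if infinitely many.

Row reduce the augmented matrix [P | b].
R2 ← R2 + (1/2)·R1: [0, -3, 3, 9/2]
R3 ← R3 + (1/2)·R1: [0, 7, -3, -13/2]
R4 ← R4 − (1/2)·R1: [0, 4, -6, -17/2]
R5 ← R5 + (3)·R1: [0, 45, -27, 14]
R3 ← R3 + (7/3)·R2: [0, 0, 4, 4]
R4 ← R4 + (4/3)·R2: [0, 0, -2, -5/2]
R5 ← R5 + (15)·R2: [0, 0, 18, 163/2]
R4 ← R4 + (1/2)·R3: [0, 0, 0, -1/2]
R5 ← R5 − (9/2)·R3: [0, 0, 0, 127/2]
R5 ← R5 + (127)·R4: [0, 0, 0, 0]
The echelon form has 4 nonzero rows; the last pivot sits in the augmented column, so rank(P) = 3 but rank([P|b]) = 4.
Since the ranks differ, the system is inconsistent.
It has no solutions.

0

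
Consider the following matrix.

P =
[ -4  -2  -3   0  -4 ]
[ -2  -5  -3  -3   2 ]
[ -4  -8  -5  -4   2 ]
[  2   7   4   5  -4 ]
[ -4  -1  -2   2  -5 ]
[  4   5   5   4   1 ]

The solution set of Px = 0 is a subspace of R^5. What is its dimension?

Row reduce to echelon form.
R2 ← R2 − (1/2)·R1: [0, -4, -3/2, -3, 4]
R3 ← R3 − R1: [0, -6, -2, -4, 6]
R4 ← R4 + (1/2)·R1: [0, 6, 5/2, 5, -6]
R5 ← R5 − R1: [0, 1, 1, 2, -1]
R6 ← R6 + R1: [0, 3, 2, 4, -3]
R3 ← R3 − (3/2)·R2: [0, 0, 1/4, 1/2, 0]
R4 ← R4 + (3/2)·R2: [0, 0, 1/4, 1/2, 0]
R5 ← R5 + (1/4)·R2: [0, 0, 5/8, 5/4, 0]
R6 ← R6 + (3/4)·R2: [0, 0, 7/8, 7/4, 0]
R4 ← R4 − R3: [0, 0, 0, 0, 0]
R5 ← R5 − (5/2)·R3: [0, 0, 0, 0, 0]
R6 ← R6 − (7/2)·R3: [0, 0, 0, 0, 0]
3 nonzero rows, so rank(P) = 3.
P has 5 columns; by rank–nullity, nullity = 5 − 3 = 2.

2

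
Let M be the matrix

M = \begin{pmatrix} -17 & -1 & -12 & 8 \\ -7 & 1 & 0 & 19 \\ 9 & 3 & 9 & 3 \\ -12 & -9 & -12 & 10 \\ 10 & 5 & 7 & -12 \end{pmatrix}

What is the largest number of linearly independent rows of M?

4

Row reduce to echelon form.
R2 ← R2 − (7/17)·R1: [0, 24/17, 84/17, 267/17]
R3 ← R3 + (9/17)·R1: [0, 42/17, 45/17, 123/17]
R4 ← R4 − (12/17)·R1: [0, -141/17, -60/17, 74/17]
R5 ← R5 + (10/17)·R1: [0, 75/17, -1/17, -124/17]
R3 ← R3 − (7/4)·R2: [0, 0, -6, -81/4]
R4 ← R4 + (47/8)·R2: [0, 0, 51/2, 773/8]
R5 ← R5 − (25/8)·R2: [0, 0, -31/2, -451/8]
R4 ← R4 + (17/4)·R3: [0, 0, 0, 169/16]
R5 ← R5 − (31/12)·R3: [0, 0, 0, -65/16]
R5 ← R5 + (5/13)·R4: [0, 0, 0, 0]
Echelon form has 4 nonzero rows, so rank(M) = 4.
The rank gives the maximum number of linearly independent rows: 4.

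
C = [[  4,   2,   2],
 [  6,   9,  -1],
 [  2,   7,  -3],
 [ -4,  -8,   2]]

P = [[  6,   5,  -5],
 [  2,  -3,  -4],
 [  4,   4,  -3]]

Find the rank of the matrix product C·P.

First compute CP:
[[ 36,  22, -34],
 [ 50,  -1, -63],
 [ 14, -23, -29],
 [-32,  12,  46]]
Now row reduce the product.
R2 ← R2 − (25/18)·R1: [0, -284/9, -142/9]
R3 ← R3 − (7/18)·R1: [0, -284/9, -142/9]
R4 ← R4 + (8/9)·R1: [0, 284/9, 142/9]
R3 ← R3 − R2: [0, 0, 0]
R4 ← R4 + R2: [0, 0, 0]
2 nonzero rows, so rank(CP) = 2.

2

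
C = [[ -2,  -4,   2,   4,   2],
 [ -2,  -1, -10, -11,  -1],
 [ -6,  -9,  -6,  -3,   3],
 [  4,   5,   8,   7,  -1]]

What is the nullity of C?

3

Row reduce to echelon form.
R2 ← R2 − R1: [0, 3, -12, -15, -3]
R3 ← R3 − (3)·R1: [0, 3, -12, -15, -3]
R4 ← R4 + (2)·R1: [0, -3, 12, 15, 3]
R3 ← R3 − R2: [0, 0, 0, 0, 0]
R4 ← R4 + R2: [0, 0, 0, 0, 0]
2 nonzero rows, so rank(C) = 2.
C has 5 columns; by rank–nullity, nullity = 5 − 2 = 3.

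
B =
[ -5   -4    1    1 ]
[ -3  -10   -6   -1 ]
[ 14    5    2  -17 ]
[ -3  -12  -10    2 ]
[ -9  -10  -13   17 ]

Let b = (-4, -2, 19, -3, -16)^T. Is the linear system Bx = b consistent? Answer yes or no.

Row reduce the augmented matrix [B | b].
R2 ← R2 − (3/5)·R1: [0, -38/5, -33/5, -8/5, 2/5]
R3 ← R3 + (14/5)·R1: [0, -31/5, 24/5, -71/5, 39/5]
R4 ← R4 − (3/5)·R1: [0, -48/5, -53/5, 7/5, -3/5]
R5 ← R5 − (9/5)·R1: [0, -14/5, -74/5, 76/5, -44/5]
R3 ← R3 − (31/38)·R2: [0, 0, 387/38, -245/19, 142/19]
R4 ← R4 − (24/19)·R2: [0, 0, -43/19, 65/19, -21/19]
R5 ← R5 − (7/19)·R2: [0, 0, -235/19, 300/19, -170/19]
R4 ← R4 + (2/9)·R3: [0, 0, 0, 5/9, 5/9]
R5 ← R5 + (470/387)·R3: [0, 0, 0, 50/387, 50/387]
R5 ← R5 − (10/43)·R4: [0, 0, 0, 0, 0]
The echelon form has 4 nonzero rows, and every pivot lies in the first 4 columns, so rank(B) = rank([B|b]) = 4.
The system is consistent.

yes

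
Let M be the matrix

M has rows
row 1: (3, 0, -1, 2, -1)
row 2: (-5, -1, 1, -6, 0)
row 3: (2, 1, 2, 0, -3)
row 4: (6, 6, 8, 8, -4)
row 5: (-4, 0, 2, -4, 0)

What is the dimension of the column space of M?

3

Row reduce to echelon form.
R2 ← R2 + (5/3)·R1: [0, -1, -2/3, -8/3, -5/3]
R3 ← R3 − (2/3)·R1: [0, 1, 8/3, -4/3, -7/3]
R4 ← R4 − (2)·R1: [0, 6, 10, 4, -2]
R5 ← R5 + (4/3)·R1: [0, 0, 2/3, -4/3, -4/3]
R3 ← R3 + R2: [0, 0, 2, -4, -4]
R4 ← R4 + (6)·R2: [0, 0, 6, -12, -12]
R4 ← R4 − (3)·R3: [0, 0, 0, 0, 0]
R5 ← R5 − (1/3)·R3: [0, 0, 0, 0, 0]
Echelon form has 3 nonzero rows, so rank(M) = 3.
The column space has dimension equal to the rank: 3.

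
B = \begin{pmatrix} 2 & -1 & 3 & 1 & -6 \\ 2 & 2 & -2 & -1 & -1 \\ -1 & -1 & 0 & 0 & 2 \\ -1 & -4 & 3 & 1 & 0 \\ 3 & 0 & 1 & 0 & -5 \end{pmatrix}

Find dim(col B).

Row reduce to echelon form.
R2 ← R2 − R1: [0, 3, -5, -2, 5]
R3 ← R3 + (1/2)·R1: [0, -3/2, 3/2, 1/2, -1]
R4 ← R4 + (1/2)·R1: [0, -9/2, 9/2, 3/2, -3]
R5 ← R5 − (3/2)·R1: [0, 3/2, -7/2, -3/2, 4]
R3 ← R3 + (1/2)·R2: [0, 0, -1, -1/2, 3/2]
R4 ← R4 + (3/2)·R2: [0, 0, -3, -3/2, 9/2]
R5 ← R5 − (1/2)·R2: [0, 0, -1, -1/2, 3/2]
R4 ← R4 − (3)·R3: [0, 0, 0, 0, 0]
R5 ← R5 − R3: [0, 0, 0, 0, 0]
Echelon form has 3 nonzero rows, so rank(B) = 3.
The column space has dimension equal to the rank: 3.

3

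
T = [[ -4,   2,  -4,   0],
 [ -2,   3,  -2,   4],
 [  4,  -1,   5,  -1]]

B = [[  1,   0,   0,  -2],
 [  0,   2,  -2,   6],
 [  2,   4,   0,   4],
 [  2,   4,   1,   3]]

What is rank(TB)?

First compute TB:
[[-12, -12,  -4,   4],
 [  2,  14,  -2,  26],
 [ 12,  14,   1,   3]]
Now row reduce the product.
R2 ← R2 + (1/6)·R1: [0, 12, -8/3, 80/3]
R3 ← R3 + R1: [0, 2, -3, 7]
R3 ← R3 − (1/6)·R2: [0, 0, -23/9, 23/9]
3 nonzero rows, so rank(TB) = 3.

3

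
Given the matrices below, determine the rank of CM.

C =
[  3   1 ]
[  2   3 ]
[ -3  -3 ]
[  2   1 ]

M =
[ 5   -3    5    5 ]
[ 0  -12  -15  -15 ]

2

First compute CM:
[[ 15, -21,   0,   0],
 [ 10, -42, -35, -35],
 [-15,  45,  30,  30],
 [ 10, -18,  -5,  -5]]
Now row reduce the product.
R2 ← R2 − (2/3)·R1: [0, -28, -35, -35]
R3 ← R3 + R1: [0, 24, 30, 30]
R4 ← R4 − (2/3)·R1: [0, -4, -5, -5]
R3 ← R3 + (6/7)·R2: [0, 0, 0, 0]
R4 ← R4 − (1/7)·R2: [0, 0, 0, 0]
2 nonzero rows, so rank(CM) = 2.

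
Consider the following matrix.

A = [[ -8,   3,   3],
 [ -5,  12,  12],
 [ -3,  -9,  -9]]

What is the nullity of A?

1

Row reduce to echelon form.
R2 ← R2 − (5/8)·R1: [0, 81/8, 81/8]
R3 ← R3 − (3/8)·R1: [0, -81/8, -81/8]
R3 ← R3 + R2: [0, 0, 0]
2 nonzero rows, so rank(A) = 2.
A has 3 columns; by rank–nullity, nullity = 3 − 2 = 1.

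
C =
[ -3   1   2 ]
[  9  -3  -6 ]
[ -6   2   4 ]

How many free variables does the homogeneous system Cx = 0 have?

Row reduce to echelon form.
R2 ← R2 + (3)·R1: [0, 0, 0]
R3 ← R3 − (2)·R1: [0, 0, 0]
1 nonzero row, so rank(C) = 1.
C has 3 columns; by rank–nullity, nullity = 3 − 1 = 2.

2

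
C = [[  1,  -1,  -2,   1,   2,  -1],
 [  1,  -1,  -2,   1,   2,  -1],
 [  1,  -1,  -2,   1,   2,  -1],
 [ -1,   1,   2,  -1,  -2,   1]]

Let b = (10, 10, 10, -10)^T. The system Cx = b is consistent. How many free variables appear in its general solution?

Row reduce the augmented matrix [C | b].
R2 ← R2 − R1: [0, 0, 0, 0, 0, 0, 0]
R3 ← R3 − R1: [0, 0, 0, 0, 0, 0, 0]
R4 ← R4 + R1: [0, 0, 0, 0, 0, 0, 0]
The echelon form has 1 nonzero rows, and every pivot lies in the first 6 columns, so rank(C) = rank([C|b]) = 1.
The system is consistent.
Free variables = (unknowns) − (rank) = 6 − 1 = 5.

5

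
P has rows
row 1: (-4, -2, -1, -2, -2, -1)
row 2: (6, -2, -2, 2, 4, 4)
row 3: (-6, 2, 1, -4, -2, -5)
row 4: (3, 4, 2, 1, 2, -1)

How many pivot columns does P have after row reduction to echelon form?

3

Row reduce to echelon form.
R2 ← R2 + (3/2)·R1: [0, -5, -7/2, -1, 1, 5/2]
R3 ← R3 − (3/2)·R1: [0, 5, 5/2, -1, 1, -7/2]
R4 ← R4 + (3/4)·R1: [0, 5/2, 5/4, -1/2, 1/2, -7/4]
R3 ← R3 + R2: [0, 0, -1, -2, 2, -1]
R4 ← R4 + (1/2)·R2: [0, 0, -1/2, -1, 1, -1/2]
R4 ← R4 − (1/2)·R3: [0, 0, 0, 0, 0, 0]
Echelon form has 3 nonzero rows, so rank(P) = 3.
Each nonzero row contributes one pivot column: 3 pivot columns.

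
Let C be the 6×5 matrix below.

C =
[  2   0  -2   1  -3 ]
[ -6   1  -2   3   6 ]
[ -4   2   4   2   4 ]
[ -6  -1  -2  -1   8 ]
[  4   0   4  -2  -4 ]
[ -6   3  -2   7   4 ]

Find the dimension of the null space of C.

Row reduce to echelon form.
R2 ← R2 + (3)·R1: [0, 1, -8, 6, -3]
R3 ← R3 + (2)·R1: [0, 2, 0, 4, -2]
R4 ← R4 + (3)·R1: [0, -1, -8, 2, -1]
R5 ← R5 − (2)·R1: [0, 0, 8, -4, 2]
R6 ← R6 + (3)·R1: [0, 3, -8, 10, -5]
R3 ← R3 − (2)·R2: [0, 0, 16, -8, 4]
R4 ← R4 + R2: [0, 0, -16, 8, -4]
R6 ← R6 − (3)·R2: [0, 0, 16, -8, 4]
R4 ← R4 + R3: [0, 0, 0, 0, 0]
R5 ← R5 − (1/2)·R3: [0, 0, 0, 0, 0]
R6 ← R6 − R3: [0, 0, 0, 0, 0]
3 nonzero rows, so rank(C) = 3.
C has 5 columns; by rank–nullity, nullity = 5 − 3 = 2.

2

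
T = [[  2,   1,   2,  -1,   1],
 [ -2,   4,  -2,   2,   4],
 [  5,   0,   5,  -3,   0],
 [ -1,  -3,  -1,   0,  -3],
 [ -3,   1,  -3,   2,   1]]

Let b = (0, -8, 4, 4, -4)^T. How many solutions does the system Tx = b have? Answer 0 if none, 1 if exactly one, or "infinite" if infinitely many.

infinite

Row reduce the augmented matrix [T | b].
R2 ← R2 + R1: [0, 5, 0, 1, 5, -8]
R3 ← R3 − (5/2)·R1: [0, -5/2, 0, -1/2, -5/2, 4]
R4 ← R4 + (1/2)·R1: [0, -5/2, 0, -1/2, -5/2, 4]
R5 ← R5 + (3/2)·R1: [0, 5/2, 0, 1/2, 5/2, -4]
R3 ← R3 + (1/2)·R2: [0, 0, 0, 0, 0, 0]
R4 ← R4 + (1/2)·R2: [0, 0, 0, 0, 0, 0]
R5 ← R5 − (1/2)·R2: [0, 0, 0, 0, 0, 0]
The echelon form has 2 nonzero rows, and every pivot lies in the first 5 columns, so rank(T) = rank([T|b]) = 2.
The system is consistent.
rank = 2 < 5 unknowns, so there are infinitely many solutions.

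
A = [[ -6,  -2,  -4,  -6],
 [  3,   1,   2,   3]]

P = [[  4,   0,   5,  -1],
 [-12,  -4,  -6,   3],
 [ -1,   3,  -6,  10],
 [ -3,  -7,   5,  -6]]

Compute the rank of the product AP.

1

First compute AP:
[[ 22,  38, -24,  -4],
 [-11, -19,  12,   2]]
Now row reduce the product.
R2 ← R2 + (1/2)·R1: [0, 0, 0, 0]
1 nonzero row, so rank(AP) = 1.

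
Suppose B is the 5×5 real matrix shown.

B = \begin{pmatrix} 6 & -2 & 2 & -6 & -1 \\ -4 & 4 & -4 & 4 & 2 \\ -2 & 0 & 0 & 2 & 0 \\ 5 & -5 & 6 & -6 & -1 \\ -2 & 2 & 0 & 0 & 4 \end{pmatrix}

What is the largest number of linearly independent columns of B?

3

Row reduce to echelon form.
R2 ← R2 + (2/3)·R1: [0, 8/3, -8/3, 0, 4/3]
R3 ← R3 + (1/3)·R1: [0, -2/3, 2/3, 0, -1/3]
R4 ← R4 − (5/6)·R1: [0, -10/3, 13/3, -1, -1/6]
R5 ← R5 + (1/3)·R1: [0, 4/3, 2/3, -2, 11/3]
R3 ← R3 + (1/4)·R2: [0, 0, 0, 0, 0]
R4 ← R4 + (5/4)·R2: [0, 0, 1, -1, 3/2]
R5 ← R5 − (1/2)·R2: [0, 0, 2, -2, 3]
Swap R3 ↔ R4
R5 ← R5 − (2)·R3: [0, 0, 0, 0, 0]
Echelon form has 3 nonzero rows, so rank(B) = 3.
The rank gives the maximum number of linearly independent columns: 3.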